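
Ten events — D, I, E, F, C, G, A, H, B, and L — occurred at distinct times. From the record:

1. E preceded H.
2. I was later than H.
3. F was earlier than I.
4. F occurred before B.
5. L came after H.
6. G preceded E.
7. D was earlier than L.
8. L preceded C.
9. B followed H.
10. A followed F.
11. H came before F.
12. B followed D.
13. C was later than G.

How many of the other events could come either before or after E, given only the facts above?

1

Forced before E: G; forced after E: A, B, C, F, H, I, and L.
That leaves D with no forced order relative to E — 1.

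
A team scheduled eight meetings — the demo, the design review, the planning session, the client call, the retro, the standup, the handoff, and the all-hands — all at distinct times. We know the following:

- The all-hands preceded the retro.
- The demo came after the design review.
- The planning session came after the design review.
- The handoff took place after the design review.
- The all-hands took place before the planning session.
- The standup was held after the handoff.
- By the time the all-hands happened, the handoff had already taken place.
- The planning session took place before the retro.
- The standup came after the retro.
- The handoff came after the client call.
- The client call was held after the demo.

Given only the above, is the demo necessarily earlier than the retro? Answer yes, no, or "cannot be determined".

Chain the constraints: the demo → the client call → the handoff → the all-hands → the retro. Each link is directly stated, so the demo comes before the retro.

yes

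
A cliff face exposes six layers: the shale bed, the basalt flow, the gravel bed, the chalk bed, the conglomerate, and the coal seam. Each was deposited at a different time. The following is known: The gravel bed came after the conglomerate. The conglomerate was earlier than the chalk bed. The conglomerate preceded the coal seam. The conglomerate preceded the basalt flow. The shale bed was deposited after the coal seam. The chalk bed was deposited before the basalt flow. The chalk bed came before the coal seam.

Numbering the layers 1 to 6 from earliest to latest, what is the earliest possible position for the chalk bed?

2

The conglomerate must come before the chalk bed — 1 forced predecessor.
Nothing else is forced ahead of the chalk bed, so its earliest slot is position 1 + 1 = 2.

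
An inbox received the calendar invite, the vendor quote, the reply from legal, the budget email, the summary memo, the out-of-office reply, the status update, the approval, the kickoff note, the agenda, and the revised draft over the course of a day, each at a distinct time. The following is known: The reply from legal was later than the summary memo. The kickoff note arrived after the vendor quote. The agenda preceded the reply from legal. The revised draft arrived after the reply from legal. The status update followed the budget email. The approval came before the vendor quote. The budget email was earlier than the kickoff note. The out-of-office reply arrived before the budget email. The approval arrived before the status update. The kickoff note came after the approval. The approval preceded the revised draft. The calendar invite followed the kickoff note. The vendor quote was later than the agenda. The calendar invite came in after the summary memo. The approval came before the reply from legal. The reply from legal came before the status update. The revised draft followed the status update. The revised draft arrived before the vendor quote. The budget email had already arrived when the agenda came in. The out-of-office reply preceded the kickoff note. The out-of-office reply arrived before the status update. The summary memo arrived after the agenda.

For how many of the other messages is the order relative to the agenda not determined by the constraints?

Forced before the agenda: the budget email and the out-of-office reply; forced after the agenda: the calendar invite, the kickoff note, the reply from legal, the revised draft, the status update, the summary memo, and the vendor quote.
That leaves the approval with no forced order relative to the agenda — 1.

1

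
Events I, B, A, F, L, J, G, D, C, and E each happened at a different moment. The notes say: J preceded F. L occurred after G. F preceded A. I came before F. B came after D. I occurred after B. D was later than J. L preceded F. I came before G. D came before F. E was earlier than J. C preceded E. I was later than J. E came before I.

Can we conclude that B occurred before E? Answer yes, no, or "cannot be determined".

no

Tracing the constraints gives E → J → D → B, so E must come before B.
That means B cannot be before E.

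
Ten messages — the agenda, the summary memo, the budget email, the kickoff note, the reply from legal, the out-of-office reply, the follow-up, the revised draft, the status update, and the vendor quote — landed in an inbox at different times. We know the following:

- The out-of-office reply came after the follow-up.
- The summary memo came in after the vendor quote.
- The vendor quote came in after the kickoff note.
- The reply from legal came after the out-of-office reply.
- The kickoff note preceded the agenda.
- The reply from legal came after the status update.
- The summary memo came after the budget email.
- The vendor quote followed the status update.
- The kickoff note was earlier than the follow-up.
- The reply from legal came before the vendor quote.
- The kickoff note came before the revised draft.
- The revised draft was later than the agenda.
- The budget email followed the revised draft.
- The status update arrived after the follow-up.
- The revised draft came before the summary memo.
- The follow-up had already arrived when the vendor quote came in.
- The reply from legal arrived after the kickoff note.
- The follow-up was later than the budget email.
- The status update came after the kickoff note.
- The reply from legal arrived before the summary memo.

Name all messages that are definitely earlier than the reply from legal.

Directly stated before the reply from legal: the kickoff note, the out-of-office reply, and the status update.
The agenda reaches the reply from legal via the agenda → the revised draft → the budget email → the follow-up → the status update → the reply from legal.
The budget email reaches the reply from legal via the budget email → the follow-up → the status update → the reply from legal.
The follow-up reaches the reply from legal via the follow-up → the status update → the reply from legal.
Likewise the revised draft reaches the reply from legal by chaining the stated constraints.

the agenda, the budget email, the follow-up, the kickoff note, the out-of-office reply, the revised draft, the status update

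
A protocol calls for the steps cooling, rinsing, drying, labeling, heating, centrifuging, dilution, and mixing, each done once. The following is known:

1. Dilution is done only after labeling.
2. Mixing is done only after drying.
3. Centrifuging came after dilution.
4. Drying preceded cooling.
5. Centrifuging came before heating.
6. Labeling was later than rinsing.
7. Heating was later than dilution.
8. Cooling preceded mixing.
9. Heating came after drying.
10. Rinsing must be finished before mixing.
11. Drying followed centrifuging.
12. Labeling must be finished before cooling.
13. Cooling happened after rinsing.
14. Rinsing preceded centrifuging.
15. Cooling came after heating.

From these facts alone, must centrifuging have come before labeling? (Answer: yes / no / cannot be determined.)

Tracing the constraints gives labeling → dilution → centrifuging, so labeling must come before centrifuging.
That means centrifuging cannot be before labeling.

no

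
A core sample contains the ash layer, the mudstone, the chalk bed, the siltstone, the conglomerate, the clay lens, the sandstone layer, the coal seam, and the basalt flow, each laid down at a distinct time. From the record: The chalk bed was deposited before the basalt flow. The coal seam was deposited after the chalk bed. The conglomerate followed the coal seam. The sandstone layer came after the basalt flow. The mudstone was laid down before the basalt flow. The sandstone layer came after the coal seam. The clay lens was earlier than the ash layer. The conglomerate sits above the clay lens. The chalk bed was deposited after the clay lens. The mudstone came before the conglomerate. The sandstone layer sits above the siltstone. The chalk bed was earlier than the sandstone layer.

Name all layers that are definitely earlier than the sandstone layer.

the basalt flow, the chalk bed, the clay lens, the coal seam, the mudstone, the siltstone

Directly stated before the sandstone layer: the basalt flow, the chalk bed, the coal seam, and the siltstone.
The clay lens reaches the sandstone layer via the clay lens → the chalk bed → the sandstone layer.
The mudstone reaches the sandstone layer via the mudstone → the basalt flow → the sandstone layer.
No chain forces the conglomerate (or any of the others) ahead of the sandstone layer.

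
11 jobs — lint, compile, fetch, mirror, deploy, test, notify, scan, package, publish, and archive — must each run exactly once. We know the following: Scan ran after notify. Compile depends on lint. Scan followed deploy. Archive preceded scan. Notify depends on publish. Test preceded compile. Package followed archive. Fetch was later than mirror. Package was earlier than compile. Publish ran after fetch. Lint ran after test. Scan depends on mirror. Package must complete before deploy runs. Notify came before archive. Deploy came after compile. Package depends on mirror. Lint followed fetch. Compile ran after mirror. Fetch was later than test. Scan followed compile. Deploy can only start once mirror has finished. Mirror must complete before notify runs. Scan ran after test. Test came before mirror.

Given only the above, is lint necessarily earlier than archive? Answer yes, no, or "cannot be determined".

cannot be determined

No chain of stated constraints runs from lint to archive, and none runs from archive to lint either.
So the relative order of lint and archive is not fixed by the given facts.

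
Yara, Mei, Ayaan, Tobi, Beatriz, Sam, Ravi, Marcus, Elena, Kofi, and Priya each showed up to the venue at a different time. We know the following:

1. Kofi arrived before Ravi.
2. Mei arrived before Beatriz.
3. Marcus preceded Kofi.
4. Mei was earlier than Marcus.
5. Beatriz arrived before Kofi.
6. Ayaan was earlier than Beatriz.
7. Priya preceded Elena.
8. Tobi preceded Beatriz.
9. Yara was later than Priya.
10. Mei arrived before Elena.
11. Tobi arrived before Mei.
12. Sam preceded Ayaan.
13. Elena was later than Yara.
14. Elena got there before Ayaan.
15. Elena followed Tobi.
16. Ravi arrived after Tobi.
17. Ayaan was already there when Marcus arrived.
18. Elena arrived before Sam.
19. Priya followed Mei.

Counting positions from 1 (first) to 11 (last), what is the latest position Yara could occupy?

4

Yara must come before Ayaan, Beatriz, Elena, Kofi, Marcus, Ravi, and Sam — 7 guests forced after them.
Everything else can be placed before Yara in some valid order, so Yara can sit as late as position 11 − 7 = 4.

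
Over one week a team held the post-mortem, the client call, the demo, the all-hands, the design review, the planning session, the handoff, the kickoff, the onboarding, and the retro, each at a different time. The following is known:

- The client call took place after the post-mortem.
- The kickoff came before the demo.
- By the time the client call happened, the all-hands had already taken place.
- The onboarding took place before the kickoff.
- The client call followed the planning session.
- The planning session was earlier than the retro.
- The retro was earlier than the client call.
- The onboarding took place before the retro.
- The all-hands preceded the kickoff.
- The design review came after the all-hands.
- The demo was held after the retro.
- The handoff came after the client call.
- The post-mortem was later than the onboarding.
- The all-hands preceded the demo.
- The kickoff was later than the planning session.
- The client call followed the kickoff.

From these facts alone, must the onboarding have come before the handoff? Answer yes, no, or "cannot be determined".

Chain the constraints: the onboarding → the kickoff → the client call → the handoff. Each link is directly stated, so the onboarding comes before the handoff.

yes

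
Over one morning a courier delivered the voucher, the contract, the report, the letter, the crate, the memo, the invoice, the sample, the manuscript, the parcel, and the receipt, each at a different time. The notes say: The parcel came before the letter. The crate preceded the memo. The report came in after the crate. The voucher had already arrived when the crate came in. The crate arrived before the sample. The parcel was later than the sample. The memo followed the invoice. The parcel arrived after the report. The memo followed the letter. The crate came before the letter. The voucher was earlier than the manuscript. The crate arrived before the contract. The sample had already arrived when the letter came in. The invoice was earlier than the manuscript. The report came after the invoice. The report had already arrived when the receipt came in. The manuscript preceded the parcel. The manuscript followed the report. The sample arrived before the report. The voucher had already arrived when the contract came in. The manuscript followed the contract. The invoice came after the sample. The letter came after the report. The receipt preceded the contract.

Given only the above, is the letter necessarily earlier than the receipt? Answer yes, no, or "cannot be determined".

Tracing the constraints gives the receipt → the contract → the manuscript → the parcel → the letter, so the receipt must come before the letter.
That means the letter cannot be before the receipt.

no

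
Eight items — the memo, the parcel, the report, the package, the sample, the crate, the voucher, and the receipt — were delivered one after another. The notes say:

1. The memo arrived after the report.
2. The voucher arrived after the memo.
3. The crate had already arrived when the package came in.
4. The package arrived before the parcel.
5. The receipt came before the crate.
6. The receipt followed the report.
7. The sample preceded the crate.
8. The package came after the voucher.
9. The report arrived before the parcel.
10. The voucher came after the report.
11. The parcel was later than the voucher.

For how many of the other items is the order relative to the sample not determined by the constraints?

4

Forced after the sample: the crate, the package, and the parcel.
That leaves the memo, the receipt, the report, and the voucher with no forced order relative to the sample — 4.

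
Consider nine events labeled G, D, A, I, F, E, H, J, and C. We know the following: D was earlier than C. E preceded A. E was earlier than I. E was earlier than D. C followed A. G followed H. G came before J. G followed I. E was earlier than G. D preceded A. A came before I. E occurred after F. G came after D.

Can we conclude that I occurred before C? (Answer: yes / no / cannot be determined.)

No chain of stated constraints runs from I to C, and none runs from C to I either.
So the relative order of I and C is not fixed by the given facts.

cannot be determined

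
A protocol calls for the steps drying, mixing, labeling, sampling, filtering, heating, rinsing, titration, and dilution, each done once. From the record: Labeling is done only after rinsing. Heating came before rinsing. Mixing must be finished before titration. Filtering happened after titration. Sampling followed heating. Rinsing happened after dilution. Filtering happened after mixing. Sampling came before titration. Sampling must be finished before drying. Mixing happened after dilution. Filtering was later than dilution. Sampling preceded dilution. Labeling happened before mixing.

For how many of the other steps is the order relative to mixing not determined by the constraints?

Forced before mixing: dilution, heating, labeling, rinsing, and sampling; forced after mixing: filtering and titration.
That leaves drying with no forced order relative to mixing — 1.

1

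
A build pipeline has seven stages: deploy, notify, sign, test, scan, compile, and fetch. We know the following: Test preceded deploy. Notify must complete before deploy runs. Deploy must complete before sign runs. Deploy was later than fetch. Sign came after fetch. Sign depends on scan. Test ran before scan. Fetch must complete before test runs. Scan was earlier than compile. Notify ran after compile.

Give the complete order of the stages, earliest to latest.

The constraints fix every adjacent pair, so only one ordering works:
fetch → test → scan → compile → notify → deploy → sign.

fetch, test, scan, compile, notify, deploy, sign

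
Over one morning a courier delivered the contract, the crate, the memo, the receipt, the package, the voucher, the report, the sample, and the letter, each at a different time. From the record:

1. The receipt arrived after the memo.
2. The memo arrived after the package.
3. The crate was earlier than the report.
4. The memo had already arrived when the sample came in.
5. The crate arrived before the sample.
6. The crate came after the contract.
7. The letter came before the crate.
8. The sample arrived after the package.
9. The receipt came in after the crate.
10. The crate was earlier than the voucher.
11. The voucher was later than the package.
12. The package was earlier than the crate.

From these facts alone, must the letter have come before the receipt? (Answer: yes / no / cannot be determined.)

yes

Chain the constraints: the letter → the crate → the receipt. Each link is directly stated, so the letter comes before the receipt.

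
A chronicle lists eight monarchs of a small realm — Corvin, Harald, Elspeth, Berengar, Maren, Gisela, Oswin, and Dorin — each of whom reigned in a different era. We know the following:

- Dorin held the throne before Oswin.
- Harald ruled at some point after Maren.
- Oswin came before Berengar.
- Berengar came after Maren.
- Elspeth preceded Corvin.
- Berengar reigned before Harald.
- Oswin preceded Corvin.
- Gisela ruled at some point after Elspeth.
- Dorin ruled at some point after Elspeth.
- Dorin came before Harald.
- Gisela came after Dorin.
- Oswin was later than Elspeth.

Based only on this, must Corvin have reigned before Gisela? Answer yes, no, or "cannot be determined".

No chain of stated constraints runs from Corvin to Gisela, and none runs from Gisela to Corvin either.
So the relative order of Corvin and Gisela is not fixed by the given facts.

cannot be determined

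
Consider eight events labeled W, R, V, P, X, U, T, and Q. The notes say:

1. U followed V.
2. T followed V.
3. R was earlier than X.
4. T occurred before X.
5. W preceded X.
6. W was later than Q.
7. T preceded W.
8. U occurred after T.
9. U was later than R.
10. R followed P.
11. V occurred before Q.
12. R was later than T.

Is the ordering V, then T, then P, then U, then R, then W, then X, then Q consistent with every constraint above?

no

The constraints require R before U, but in the proposed sequence U appears ahead of R. That one violation is enough.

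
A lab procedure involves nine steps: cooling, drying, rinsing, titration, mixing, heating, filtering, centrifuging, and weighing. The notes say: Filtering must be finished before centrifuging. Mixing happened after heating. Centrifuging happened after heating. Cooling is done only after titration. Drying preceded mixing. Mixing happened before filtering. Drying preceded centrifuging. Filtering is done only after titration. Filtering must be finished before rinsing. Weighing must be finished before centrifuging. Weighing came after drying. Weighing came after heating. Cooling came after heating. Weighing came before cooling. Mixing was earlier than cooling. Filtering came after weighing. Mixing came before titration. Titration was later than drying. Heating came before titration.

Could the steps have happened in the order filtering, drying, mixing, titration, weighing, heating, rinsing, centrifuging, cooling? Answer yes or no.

The constraints require titration before filtering, but in the proposed sequence filtering appears ahead of titration. That one violation is enough.

no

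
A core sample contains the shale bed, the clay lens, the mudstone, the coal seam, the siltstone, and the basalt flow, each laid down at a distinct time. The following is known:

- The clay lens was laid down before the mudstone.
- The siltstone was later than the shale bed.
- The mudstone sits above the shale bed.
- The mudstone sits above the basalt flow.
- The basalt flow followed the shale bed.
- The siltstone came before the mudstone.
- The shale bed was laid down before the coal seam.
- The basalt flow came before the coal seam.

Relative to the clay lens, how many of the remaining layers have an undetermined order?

4

Forced after the clay lens: the mudstone.
That leaves the basalt flow, the coal seam, the shale bed, and the siltstone with no forced order relative to the clay lens — 4.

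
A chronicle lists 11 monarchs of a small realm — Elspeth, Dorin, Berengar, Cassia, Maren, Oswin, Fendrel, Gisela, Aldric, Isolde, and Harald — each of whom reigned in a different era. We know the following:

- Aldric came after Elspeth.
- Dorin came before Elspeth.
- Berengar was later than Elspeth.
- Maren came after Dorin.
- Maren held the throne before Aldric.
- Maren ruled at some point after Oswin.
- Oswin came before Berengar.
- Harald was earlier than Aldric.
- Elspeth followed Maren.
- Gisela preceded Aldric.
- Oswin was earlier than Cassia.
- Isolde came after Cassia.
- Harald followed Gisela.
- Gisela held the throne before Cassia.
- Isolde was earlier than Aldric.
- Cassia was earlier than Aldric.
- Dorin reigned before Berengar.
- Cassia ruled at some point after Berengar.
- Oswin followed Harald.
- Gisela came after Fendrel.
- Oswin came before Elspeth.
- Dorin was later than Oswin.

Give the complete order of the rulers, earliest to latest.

The constraints fix every adjacent pair, so only one ordering works:
Fendrel → Gisela → Harald → Oswin → Dorin → Maren → Elspeth → Berengar → Cassia → Isolde → Aldric.

Fendrel, Gisela, Harald, Oswin, Dorin, Maren, Elspeth, Berengar, Cassia, Isolde, Aldric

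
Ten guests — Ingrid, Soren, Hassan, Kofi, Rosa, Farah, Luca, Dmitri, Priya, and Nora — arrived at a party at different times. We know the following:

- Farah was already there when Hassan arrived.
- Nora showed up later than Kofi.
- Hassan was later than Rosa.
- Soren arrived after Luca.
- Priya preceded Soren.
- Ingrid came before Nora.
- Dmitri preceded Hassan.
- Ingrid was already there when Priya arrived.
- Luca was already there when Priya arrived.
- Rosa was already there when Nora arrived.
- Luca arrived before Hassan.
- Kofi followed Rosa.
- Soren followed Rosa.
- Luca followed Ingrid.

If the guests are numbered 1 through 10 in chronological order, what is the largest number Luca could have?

Luca must come before Hassan, Priya, and Soren — 3 guests forced after them.
Everything else can be placed before Luca in some valid order, so Luca can sit as late as position 10 − 3 = 7.

7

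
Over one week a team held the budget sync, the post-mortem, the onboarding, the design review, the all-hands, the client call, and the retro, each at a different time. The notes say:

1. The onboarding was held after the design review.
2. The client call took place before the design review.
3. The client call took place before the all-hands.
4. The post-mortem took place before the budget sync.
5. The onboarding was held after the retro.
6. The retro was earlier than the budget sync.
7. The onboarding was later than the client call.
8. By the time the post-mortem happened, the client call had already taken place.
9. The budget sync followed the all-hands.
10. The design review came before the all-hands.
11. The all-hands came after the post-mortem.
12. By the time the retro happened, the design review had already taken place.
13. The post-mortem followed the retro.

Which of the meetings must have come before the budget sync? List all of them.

Directly stated before the budget sync: the all-hands, the post-mortem, and the retro.
The client call reaches the budget sync via the client call → the all-hands → the budget sync.
The design review reaches the budget sync via the design review → the all-hands → the budget sync.
No chain forces the onboarding ahead of the budget sync.

the all-hands, the client call, the design review, the post-mortem, the retro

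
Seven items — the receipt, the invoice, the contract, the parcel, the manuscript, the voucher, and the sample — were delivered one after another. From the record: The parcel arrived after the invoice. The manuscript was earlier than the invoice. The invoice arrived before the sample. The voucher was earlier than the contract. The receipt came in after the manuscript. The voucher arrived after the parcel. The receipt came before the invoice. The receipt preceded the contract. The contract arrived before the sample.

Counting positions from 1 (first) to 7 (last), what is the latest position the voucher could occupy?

5

The voucher must come before the contract and the sample — 2 items forced after it.
Everything else can be placed before the voucher in some valid order, so the voucher can sit as late as position 7 − 2 = 5.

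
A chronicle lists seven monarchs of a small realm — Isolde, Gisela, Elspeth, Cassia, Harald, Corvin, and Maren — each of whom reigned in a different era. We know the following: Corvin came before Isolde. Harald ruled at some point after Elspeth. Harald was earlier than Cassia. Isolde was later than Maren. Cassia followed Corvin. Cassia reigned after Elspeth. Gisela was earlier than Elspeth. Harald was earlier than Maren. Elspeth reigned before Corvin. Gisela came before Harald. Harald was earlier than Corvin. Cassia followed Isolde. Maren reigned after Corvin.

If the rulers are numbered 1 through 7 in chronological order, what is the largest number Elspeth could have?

Elspeth must come before Cassia, Corvin, Harald, Isolde, and Maren — 5 rulers forced after them.
Everything else can be placed before Elspeth in some valid order, so Elspeth can sit as late as position 7 − 5 = 2.

2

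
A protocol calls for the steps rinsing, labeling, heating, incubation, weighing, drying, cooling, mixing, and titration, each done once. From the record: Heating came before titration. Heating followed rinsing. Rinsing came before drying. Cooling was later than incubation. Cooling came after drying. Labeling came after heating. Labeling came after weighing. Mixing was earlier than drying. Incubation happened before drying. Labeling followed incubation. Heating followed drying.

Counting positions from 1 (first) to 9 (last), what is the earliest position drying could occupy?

Incubation, mixing, and rinsing must all come before drying — 3 forced predecessors.
Nothing else is forced ahead of drying, so its earliest slot is position 3 + 1 = 4.

4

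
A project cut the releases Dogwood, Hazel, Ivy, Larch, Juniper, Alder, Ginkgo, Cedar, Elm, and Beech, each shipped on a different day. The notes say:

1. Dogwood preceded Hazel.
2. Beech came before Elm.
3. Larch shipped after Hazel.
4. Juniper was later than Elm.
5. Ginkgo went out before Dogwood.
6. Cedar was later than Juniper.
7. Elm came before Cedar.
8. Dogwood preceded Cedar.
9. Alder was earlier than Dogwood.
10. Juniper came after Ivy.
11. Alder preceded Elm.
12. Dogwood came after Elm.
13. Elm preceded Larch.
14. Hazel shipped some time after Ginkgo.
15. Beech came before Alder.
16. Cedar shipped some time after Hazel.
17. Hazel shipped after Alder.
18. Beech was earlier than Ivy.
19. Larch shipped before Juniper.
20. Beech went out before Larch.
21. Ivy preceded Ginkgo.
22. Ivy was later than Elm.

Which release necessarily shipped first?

Beech has a chain of constraints placing it before every other release, so Beech must be first.

Beech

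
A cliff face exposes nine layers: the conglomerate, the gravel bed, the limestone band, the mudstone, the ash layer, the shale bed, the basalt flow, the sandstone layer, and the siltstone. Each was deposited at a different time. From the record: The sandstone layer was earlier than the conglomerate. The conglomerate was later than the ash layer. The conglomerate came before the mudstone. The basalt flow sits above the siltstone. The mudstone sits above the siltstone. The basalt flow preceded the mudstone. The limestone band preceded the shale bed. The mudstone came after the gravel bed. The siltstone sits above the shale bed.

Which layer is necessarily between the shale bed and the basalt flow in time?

Tracing the constraints gives the shale bed → the siltstone → the basalt flow, so the siltstone sits after the shale bed and before the basalt flow.
No other layer is forced both after the shale bed and before the basalt flow.

the siltstone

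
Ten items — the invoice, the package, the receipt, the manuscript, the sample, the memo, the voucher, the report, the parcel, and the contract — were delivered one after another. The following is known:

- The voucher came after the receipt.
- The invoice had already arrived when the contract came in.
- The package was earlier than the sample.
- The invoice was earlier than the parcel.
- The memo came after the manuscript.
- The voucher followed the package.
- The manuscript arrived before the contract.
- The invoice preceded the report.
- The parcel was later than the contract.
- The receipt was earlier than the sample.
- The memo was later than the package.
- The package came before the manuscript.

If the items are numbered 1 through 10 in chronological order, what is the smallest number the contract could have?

4

The invoice, the manuscript, and the package must all come before the contract — 3 forced predecessors.
Nothing else is forced ahead of the contract, so its earliest slot is position 3 + 1 = 4.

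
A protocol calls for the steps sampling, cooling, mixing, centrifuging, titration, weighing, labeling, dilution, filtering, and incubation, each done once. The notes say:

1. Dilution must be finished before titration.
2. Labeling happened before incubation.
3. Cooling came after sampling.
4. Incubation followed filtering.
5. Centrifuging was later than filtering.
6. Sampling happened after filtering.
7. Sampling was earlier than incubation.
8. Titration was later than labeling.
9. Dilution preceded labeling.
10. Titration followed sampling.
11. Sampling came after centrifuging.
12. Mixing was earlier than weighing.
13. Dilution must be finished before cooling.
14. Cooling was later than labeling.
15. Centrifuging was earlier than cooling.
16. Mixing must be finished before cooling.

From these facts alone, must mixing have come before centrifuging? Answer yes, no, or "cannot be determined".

cannot be determined

No chain of stated constraints runs from mixing to centrifuging, and none runs from centrifuging to mixing either.
So the relative order of mixing and centrifuging is not fixed by the given facts.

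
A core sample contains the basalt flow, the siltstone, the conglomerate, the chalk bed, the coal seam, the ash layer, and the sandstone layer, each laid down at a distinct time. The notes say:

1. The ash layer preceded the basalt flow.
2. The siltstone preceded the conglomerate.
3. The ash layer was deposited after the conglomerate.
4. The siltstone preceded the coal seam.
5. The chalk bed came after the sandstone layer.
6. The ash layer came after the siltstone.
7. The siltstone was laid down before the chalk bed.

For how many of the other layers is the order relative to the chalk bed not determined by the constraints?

4

Forced before the chalk bed: the sandstone layer and the siltstone.
That leaves the ash layer, the basalt flow, the coal seam, and the conglomerate with no forced order relative to the chalk bed — 4.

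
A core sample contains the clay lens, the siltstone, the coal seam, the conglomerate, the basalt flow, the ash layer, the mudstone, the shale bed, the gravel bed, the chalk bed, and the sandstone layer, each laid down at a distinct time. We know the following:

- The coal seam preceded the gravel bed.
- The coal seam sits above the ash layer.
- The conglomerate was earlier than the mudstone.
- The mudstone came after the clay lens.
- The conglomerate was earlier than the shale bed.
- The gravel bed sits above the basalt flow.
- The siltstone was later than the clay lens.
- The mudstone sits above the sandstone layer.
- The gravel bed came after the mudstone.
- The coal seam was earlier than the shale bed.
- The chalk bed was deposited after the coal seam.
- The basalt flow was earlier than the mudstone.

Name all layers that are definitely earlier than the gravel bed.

the ash layer, the basalt flow, the clay lens, the coal seam, the conglomerate, the mudstone, the sandstone layer

Directly stated before the gravel bed: the basalt flow, the coal seam, and the mudstone.
The ash layer reaches the gravel bed via the ash layer → the coal seam → the gravel bed.
The clay lens reaches the gravel bed via the clay lens → the mudstone → the gravel bed.
The conglomerate reaches the gravel bed via the conglomerate → the mudstone → the gravel bed.
Likewise the sandstone layer reaches the gravel bed by chaining the stated constraints.
No chain forces the chalk bed (or any of the others) ahead of the gravel bed.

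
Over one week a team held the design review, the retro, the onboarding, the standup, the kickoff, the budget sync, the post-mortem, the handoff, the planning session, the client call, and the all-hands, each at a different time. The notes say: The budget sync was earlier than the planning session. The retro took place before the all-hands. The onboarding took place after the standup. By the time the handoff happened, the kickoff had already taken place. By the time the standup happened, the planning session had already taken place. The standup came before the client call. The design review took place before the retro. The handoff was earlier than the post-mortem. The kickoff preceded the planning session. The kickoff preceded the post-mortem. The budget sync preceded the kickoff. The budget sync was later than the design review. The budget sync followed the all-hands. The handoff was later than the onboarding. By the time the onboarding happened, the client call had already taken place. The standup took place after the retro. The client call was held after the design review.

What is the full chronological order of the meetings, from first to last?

The constraints fix every adjacent pair, so only one ordering works:
the design review → the retro → the all-hands → the budget sync → the kickoff → the planning session → the standup → the client call → the onboarding → the handoff → the post-mortem.

the design review, the retro, the all-hands, the budget sync, the kickoff, the planning session, the standup, the client call, the onboarding, the handoff, the post-mortem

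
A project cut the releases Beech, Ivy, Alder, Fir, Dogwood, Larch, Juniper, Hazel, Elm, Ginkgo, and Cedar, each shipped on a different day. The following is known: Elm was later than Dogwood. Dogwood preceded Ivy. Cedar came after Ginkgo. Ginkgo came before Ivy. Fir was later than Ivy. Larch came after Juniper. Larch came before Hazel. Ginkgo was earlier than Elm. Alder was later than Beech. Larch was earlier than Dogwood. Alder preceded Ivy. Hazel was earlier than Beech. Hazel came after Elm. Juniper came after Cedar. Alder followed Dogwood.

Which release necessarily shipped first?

Ginkgo has a chain of constraints placing it before every other release, so Ginkgo must be first.

Ginkgo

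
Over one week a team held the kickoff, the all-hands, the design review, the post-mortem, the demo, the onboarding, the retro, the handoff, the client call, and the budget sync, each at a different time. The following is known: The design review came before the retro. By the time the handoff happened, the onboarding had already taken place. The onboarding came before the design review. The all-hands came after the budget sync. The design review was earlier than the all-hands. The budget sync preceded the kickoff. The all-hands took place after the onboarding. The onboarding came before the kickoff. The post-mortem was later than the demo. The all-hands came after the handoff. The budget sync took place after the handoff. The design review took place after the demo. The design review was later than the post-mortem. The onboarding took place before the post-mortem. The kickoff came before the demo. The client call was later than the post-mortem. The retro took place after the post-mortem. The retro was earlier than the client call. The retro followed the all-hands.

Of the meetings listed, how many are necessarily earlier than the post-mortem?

Directly stated before the post-mortem: the demo and the onboarding.
The budget sync reaches the post-mortem via the budget sync → the kickoff → the demo → the post-mortem.
The handoff reaches the post-mortem via the handoff → the budget sync → the kickoff → the demo → the post-mortem.
The kickoff reaches the post-mortem via the kickoff → the demo → the post-mortem.
That's the budget sync, the demo, the handoff, the kickoff, and the onboarding — 5 in all.

5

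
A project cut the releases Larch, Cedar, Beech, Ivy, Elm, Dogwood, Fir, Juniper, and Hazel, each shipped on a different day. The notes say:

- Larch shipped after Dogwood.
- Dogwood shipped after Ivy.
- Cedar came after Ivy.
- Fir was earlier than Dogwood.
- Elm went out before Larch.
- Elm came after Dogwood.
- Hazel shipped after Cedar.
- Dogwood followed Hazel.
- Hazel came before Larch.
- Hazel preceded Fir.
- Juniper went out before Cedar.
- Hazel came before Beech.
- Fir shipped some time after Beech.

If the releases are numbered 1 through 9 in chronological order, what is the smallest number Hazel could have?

4

Cedar, Ivy, and Juniper must all come before Hazel — 3 forced predecessors.
Nothing else is forced ahead of Hazel, so its earliest slot is position 3 + 1 = 4.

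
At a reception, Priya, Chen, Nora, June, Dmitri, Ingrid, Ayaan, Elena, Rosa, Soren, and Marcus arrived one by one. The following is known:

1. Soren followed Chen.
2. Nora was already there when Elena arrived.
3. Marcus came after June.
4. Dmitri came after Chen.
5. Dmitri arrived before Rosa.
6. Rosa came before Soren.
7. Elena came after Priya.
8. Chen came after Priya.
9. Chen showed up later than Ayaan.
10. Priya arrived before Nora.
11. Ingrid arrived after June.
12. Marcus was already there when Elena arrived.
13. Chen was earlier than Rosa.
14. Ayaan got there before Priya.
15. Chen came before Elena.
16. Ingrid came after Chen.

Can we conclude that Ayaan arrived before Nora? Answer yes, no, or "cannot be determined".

yes

Chain the constraints: Ayaan → Priya → Nora. Each link is directly stated, so Ayaan comes before Nora.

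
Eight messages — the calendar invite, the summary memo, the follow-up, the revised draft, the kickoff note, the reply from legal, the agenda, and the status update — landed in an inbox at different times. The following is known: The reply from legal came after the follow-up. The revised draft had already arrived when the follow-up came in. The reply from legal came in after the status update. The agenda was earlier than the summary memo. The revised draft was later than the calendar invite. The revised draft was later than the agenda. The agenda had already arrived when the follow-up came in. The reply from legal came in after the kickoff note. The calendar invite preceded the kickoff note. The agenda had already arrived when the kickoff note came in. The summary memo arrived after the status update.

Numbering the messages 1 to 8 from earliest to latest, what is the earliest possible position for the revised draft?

3

The agenda and the calendar invite must both come before the revised draft — 2 forced predecessors.
Nothing else is forced ahead of the revised draft, so its earliest slot is position 2 + 1 = 3.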